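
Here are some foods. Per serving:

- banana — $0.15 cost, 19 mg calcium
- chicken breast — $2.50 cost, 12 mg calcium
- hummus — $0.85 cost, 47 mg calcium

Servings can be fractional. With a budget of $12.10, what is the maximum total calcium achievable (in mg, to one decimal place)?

1532.7 mg

Calcium per dollar: banana 126.7, hummus 55.29, chicken breast 4.8.
With no serving limits, spend the whole cost allowance on banana: $12.10 / $0.15 × 19 mg = 1532.7 mg.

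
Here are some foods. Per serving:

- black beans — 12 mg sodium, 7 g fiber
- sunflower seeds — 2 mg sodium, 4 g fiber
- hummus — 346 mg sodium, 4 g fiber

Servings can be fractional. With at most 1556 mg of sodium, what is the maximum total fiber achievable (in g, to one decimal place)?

Fiber per mg sodium: sunflower seeds 2, black beans 0.5833, hummus 0.01156.
With no serving limits, spend the whole sodium allowance on sunflower seeds: 1556 mg / 2 mg × 4 g = 3112.0 g.

3112.0 g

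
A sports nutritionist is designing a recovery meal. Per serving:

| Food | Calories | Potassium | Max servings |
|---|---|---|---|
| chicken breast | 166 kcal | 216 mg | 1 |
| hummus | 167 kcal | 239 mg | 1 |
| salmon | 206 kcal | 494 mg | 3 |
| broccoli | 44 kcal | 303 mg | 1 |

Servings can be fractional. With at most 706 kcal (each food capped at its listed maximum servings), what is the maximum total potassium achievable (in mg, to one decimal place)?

1848.0 mg

Potassium per kcal: broccoli 6.886, salmon 2.398, hummus 1.431, chicken breast 1.301.
Take 1 serving of broccoli: uses 44 kcal, +303.0 mg potassium (running total 303.0 mg).
Take 3 servings of salmon: uses 618 kcal, +1482.0 mg potassium (running total 1785.0 mg).
Take 0.2635 servings of hummus: uses 44 kcal, +63.0 mg potassium (running total 1848.0 mg).
Filling greedily by potassium-per-kcal is optimal for one linear limit, giving 1848.0 mg.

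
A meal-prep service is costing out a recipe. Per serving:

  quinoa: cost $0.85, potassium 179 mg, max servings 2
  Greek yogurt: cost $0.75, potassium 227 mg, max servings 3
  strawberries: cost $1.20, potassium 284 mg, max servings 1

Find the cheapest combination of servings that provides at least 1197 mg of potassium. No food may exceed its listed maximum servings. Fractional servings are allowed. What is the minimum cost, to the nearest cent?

Cost per mg of potassium: Greek yogurt $0.0033, strawberries $0.0042, quinoa $0.0047.
Take 3 servings of Greek yogurt: +681.0 mg potassium for $2.25 (total $2.25, still need 516.0 mg).
Take 1 serving of strawberries: +284.0 mg potassium for $1.20 (total $3.45, still need 232.0 mg).
Take 1.296 servings of quinoa: +232.0 mg potassium for $1.10 (total $4.55, still need 0.0 mg).
Filling from the cheapest source first is optimal under one linear minimum: $4.55.

$4.55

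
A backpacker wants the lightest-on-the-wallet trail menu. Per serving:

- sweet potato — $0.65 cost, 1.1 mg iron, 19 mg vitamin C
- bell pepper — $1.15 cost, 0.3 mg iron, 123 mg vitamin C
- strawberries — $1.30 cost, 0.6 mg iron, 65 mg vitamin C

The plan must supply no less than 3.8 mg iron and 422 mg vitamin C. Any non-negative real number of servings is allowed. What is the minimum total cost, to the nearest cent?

Check every corner: each single food scaled to meet both minima, and each pair solved so both constraints bind.
sweet potato only: max(3.8/1.1, 422/19) = 22.21 servings → $14.44.
bell pepper only: max(3.8/0.3, 422/123) = 12.67 servings → $14.57.
strawberries only: max(3.8/0.6, 422/65) = 6.492 servings → $8.44.
sweet potato + bell pepper with both tight: 2.63 servings and 3.025 servings → $5.19.
sweet potato + strawberries with both targets exact would need a negative amount; discard.
bell pepper + strawberries with both tight: 0.1142 servings and 6.276 servings → $8.29.
So the least-cost plan costs $5.19.

$5.19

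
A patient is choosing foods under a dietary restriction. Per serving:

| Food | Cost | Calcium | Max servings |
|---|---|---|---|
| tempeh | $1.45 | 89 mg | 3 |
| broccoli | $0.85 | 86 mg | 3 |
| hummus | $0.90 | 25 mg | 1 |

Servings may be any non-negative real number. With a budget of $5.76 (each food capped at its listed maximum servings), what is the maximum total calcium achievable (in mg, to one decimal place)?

455.0 mg

Calcium per dollar: broccoli 101.2, tempeh 61.38, hummus 27.78.
Take 3 servings of broccoli: spends $2.55, +258.0 mg calcium (running total 258.0 mg).
Take 2.214 servings of tempeh: spends $3.21, +197.0 mg calcium (running total 455.0 mg).
Greedy by best ratio exhausts the cost allowance optimally: 455.0 mg.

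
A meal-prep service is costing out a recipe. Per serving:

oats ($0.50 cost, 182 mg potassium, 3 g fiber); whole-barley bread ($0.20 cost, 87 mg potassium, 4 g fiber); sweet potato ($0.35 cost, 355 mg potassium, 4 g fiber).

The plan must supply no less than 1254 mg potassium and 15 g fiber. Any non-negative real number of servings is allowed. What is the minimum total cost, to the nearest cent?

At the optimum either one food covers both requirements or two foods hit both targets exactly; no other combination can be cheaper.
oats only: max(1254/182, 15/3) = 6.89 servings → $3.45.
whole-barley bread only: max(1254/87, 15/4) = 14.41 servings → $2.88.
sweet potato only: max(1254/355, 15/4) = 3.75 servings → $1.31.
oats + whole-barley bread with both targets exact would need a negative amount; discard.
oats + sweet potato with both tight: 0.9169 servings and 3.062 servings → $1.53.
whole-barley bread + sweet potato with both tight: 0.2882 servings and 3.462 servings → $1.27.
So the least-cost plan costs $1.27.

$1.27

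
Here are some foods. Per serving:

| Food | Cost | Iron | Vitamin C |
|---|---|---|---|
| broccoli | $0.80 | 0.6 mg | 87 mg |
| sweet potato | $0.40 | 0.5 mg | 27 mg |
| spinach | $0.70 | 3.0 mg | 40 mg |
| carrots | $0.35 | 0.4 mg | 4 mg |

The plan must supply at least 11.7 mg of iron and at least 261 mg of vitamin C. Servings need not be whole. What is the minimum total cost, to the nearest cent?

$3.61

A basic optimal solution has at most two foods positive. Try each food alone and each pair with both targets met exactly.
broccoli only: max(11.7/0.6, 261/87) = 19.5 servings → $15.60.
sweet potato only: max(11.7/0.5, 261/27) = 23.4 servings → $9.36.
spinach only: max(11.7/3.0, 261/40) = 6.525 servings → $4.57.
carrots only: max(11.7/0.4, 261/4) = 65.25 servings → $22.84.
broccoli + sweet potato: intersection lies outside the first quadrant.
broccoli + spinach with both tight: 1.329 servings and 3.634 servings → $3.61.
broccoli + carrots with both tight: 1.778 servings and 26.58 servings → $10.73.
sweet potato + spinach with both tight: 5.164 servings and 3.039 servings → $4.19.
sweet potato + carrots with both tight: 6.545 servings and 21.07 servings → $9.99.
spinach + carrots with both targets exact would need a negative amount; discard.
So the least-cost plan costs $3.61.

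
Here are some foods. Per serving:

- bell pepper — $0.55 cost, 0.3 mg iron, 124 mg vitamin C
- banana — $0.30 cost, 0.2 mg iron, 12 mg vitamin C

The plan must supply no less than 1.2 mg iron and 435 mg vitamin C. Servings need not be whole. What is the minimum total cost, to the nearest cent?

An LP optimum is at a vertex; with two nutrient constraints at most two foods are used. Check each candidate.
bell pepper only: max(1.2/0.3, 435/124) = 4 servings → $2.20.
banana only: max(1.2/0.2, 435/12) = 36.25 servings → $10.88.
bell pepper + banana with both tight: 3.425 servings and 0.8632 servings → $2.14.
So the least-cost plan costs $2.14.

$2.14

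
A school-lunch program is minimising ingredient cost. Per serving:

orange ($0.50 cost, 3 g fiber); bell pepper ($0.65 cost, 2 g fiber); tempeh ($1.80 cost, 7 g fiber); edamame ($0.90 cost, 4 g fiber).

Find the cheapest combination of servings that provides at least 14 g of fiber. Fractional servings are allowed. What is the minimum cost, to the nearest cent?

$2.33

Cost per g of fiber: orange $0.1667, edamame $0.2250, tempeh $0.2571, bell pepper $0.3250.
With no serving limits, use only orange: 14 g / 3 g = 4.667 servings × $0.50 = $2.33.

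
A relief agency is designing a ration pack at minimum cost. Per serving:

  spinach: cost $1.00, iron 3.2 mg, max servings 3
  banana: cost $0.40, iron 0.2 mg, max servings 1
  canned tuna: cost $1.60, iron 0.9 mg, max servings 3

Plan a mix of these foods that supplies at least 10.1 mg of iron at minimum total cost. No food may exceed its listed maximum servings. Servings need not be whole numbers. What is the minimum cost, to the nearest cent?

$3.89

Cost per mg of iron: spinach $0.3125, canned tuna $1.7778, banana $2.0000.
Take 3 servings of spinach: +9.6 mg iron for $3.00 (total $3.00, still need 0.5 mg).
Take 0.5556 servings of canned tuna: +0.5 mg iron for $0.89 (total $3.89, still need 0.0 mg).
Filling from the cheapest source first is optimal under one linear minimum: $3.89.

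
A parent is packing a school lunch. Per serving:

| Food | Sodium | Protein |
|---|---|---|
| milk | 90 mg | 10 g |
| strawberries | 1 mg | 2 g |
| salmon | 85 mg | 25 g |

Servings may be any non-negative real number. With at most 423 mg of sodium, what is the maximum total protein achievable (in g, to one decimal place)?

846.0 g

Protein per mg sodium: strawberries 2, salmon 0.2941, milk 0.1111.
With no serving limits, spend the whole sodium allowance on strawberries: 423 mg / 1 mg × 2 g = 846.0 g.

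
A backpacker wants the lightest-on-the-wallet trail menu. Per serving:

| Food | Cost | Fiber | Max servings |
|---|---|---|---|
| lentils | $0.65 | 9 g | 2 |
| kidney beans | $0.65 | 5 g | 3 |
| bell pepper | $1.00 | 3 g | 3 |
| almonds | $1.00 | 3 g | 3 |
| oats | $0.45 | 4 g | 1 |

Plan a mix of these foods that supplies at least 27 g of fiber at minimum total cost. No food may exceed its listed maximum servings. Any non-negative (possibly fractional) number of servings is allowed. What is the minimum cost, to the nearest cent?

$2.40

Cost per g of fiber: lentils $0.0722, oats $0.1125, kidney beans $0.1300, bell pepper $0.3333, almonds $0.3333.
Take 2 servings of lentils: +18.0 g fiber for $1.30 (total $1.30, still need 9.0 g).
Take 1 serving of oats: +4.0 g fiber for $0.45 (total $1.75, still need 5.0 g).
Take 1 serving of kidney beans: +5.0 g fiber for $0.65 (total $2.40, still need 0.0 g).
Filling from the cheapest source first is optimal under one linear minimum: $2.40.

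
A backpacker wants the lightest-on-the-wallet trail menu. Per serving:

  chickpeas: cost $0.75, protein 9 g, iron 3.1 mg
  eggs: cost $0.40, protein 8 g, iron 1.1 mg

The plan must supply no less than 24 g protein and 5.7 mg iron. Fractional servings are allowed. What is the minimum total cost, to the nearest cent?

At the optimum either one food covers both requirements or two foods hit both targets exactly; no other combination can be cheaper.
chickpeas only: max(24/9, 5.7/3.1) = 2.667 servings → $2.00.
eggs only: max(24/8, 5.7/1.1) = 5.182 servings → $2.07.
chickpeas + eggs with both tight: 1.289 servings and 1.55 servings → $1.59.
Cheapest feasible corner: $1.59.

$1.59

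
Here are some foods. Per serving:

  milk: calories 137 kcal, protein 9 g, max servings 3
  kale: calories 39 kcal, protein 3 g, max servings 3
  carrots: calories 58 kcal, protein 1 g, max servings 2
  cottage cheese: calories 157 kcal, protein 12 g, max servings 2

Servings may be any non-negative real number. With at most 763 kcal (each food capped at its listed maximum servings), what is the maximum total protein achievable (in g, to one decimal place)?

Protein per kcal: kale 0.07692, cottage cheese 0.07643, milk 0.06569, carrots 0.01724.
Take 3 servings of kale: uses 117 kcal, +9.0 g protein (running total 9.0 g).
Take 2 servings of cottage cheese: uses 314 kcal, +24.0 g protein (running total 33.0 g).
Take 2.423 servings of milk: uses 332 kcal, +21.8 g protein (running total 54.8 g).
Greedy by best ratio exhausts the calories allowance optimally: 54.8 g.

54.8 g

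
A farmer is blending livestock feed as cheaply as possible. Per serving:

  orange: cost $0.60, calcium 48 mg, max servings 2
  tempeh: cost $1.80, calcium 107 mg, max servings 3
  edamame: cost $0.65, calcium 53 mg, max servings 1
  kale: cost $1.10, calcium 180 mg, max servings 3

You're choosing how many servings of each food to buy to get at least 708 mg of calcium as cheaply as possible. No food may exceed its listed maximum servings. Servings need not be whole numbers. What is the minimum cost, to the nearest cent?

$5.47

Cost per mg of calcium: kale $0.0061, edamame $0.0123, orange $0.0125, tempeh $0.0168.
Take 3 servings of kale: +540.0 mg calcium for $3.30 (total $3.30, still need 168.0 mg).
Take 1 serving of edamame: +53.0 mg calcium for $0.65 (total $3.95, still need 115.0 mg).
Take 2 servings of orange: +96.0 mg calcium for $1.20 (total $5.15, still need 19.0 mg).
Take 0.1776 servings of tempeh: +19.0 mg calcium for $0.32 (total $5.47, still need 0.0 mg).
Greedy by cheapest-per-mg is optimal for a single linear constraint, so the minimum cost is $5.47.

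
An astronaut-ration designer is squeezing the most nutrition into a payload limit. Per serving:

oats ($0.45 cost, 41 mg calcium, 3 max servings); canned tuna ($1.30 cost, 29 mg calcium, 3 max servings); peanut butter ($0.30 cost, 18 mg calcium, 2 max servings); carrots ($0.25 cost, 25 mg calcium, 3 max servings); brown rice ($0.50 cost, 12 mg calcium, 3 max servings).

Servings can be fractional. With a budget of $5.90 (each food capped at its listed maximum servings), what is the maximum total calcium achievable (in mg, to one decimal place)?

Calcium per dollar: carrots 100, oats 91.11, peanut butter 60, brown rice 24, canned tuna 22.31.
Take 3 servings of carrots: spends $0.75, +75.0 mg calcium (running total 75.0 mg).
Take 3 servings of oats: spends $1.35, +123.0 mg calcium (running total 198.0 mg).
Take 2 servings of peanut butter: spends $0.60, +36.0 mg calcium (running total 234.0 mg).
Take 3 servings of brown rice: spends $1.50, +36.0 mg calcium (running total 270.0 mg).
Take 1.308 servings of canned tuna: spends $1.70, +37.9 mg calcium (running total 307.9 mg).
Greedy by best ratio exhausts the cost allowance optimally: 307.9 mg.

307.9 mg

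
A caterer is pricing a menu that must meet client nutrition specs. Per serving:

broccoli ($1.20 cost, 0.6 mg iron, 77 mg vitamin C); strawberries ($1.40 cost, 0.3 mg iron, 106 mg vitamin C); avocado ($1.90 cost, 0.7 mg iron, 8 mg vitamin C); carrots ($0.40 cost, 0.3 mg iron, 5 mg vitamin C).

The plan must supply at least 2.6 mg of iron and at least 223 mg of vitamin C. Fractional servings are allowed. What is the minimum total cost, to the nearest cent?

$4.54

Check every corner: each single food scaled to meet both minima, and each pair solved so both constraints bind.
broccoli only: max(2.6/0.6, 223/77) = 4.333 servings → $5.20.
strawberries only: max(2.6/0.3, 223/106) = 8.667 servings → $12.13.
avocado only: max(2.6/0.7, 223/8) = 27.88 servings → $52.96.
carrots only: max(2.6/0.3, 223/5) = 44.6 servings → $17.84.
broccoli + strawberries with both targets exact would need a negative amount; discard.
broccoli + avocado with both tight: 2.756 servings and 1.352 servings → $5.88.
broccoli + carrots with both tight: 2.682 servings and 3.303 servings → $4.54.
strawberries + avocado with both tight: 1.884 servings and 2.907 servings → $8.16.
strawberries + carrots with both tight: 1.779 servings and 6.888 servings → $5.25.
avocado + carrots with both targets exact would need a negative amount; discard.
So the least-cost plan costs $4.54.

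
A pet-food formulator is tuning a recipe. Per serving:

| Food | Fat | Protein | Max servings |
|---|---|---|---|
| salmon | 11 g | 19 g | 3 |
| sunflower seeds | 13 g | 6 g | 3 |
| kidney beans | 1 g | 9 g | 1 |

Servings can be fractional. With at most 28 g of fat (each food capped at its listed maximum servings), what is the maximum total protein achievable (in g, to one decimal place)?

55.6 g

Protein per g fat: kidney beans 9, salmon 1.727, sunflower seeds 0.4615.
Take 1 serving of kidney beans: uses 1 g fat, +9.0 g protein (running total 9.0 g).
Take 2.455 servings of salmon: uses 27 g fat, +46.6 g protein (running total 55.6 g).
Filling greedily by protein-per-g fat is optimal for one linear limit, giving 55.6 g.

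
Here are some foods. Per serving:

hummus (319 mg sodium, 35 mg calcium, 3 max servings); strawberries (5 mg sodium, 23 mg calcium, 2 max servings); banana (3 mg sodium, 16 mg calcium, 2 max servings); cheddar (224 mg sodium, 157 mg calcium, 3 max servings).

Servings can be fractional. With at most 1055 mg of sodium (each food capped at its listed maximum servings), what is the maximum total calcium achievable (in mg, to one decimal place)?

Calcium per mg sodium: banana 5.333, strawberries 4.6, cheddar 0.7009, hummus 0.1097.
Take 2 servings of banana: uses 6 mg sodium, +32.0 mg calcium (running total 32.0 mg).
Take 2 servings of strawberries: uses 10 mg sodium, +46.0 mg calcium (running total 78.0 mg).
Take 3 servings of cheddar: uses 672 mg sodium, +471.0 mg calcium (running total 549.0 mg).
Take 1.15 servings of hummus: uses 367 mg sodium, +40.3 mg calcium (running total 589.3 mg).
Greedy by best ratio exhausts the sodium allowance optimally: 589.3 mg.

589.3 mg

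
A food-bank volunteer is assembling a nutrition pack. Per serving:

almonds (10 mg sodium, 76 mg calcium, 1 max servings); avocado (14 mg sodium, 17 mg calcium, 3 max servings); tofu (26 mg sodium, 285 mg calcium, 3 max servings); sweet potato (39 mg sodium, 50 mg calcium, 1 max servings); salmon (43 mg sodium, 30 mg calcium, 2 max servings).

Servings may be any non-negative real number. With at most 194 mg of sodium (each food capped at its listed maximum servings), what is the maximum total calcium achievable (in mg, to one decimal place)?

1049.4 mg

Calcium per mg sodium: tofu 10.96, almonds 7.6, sweet potato 1.282, avocado 1.214, salmon 0.6977.
Take 3 servings of tofu: uses 78 mg sodium, +855.0 mg calcium (running total 855.0 mg).
Take 1 serving of almonds: uses 10 mg sodium, +76.0 mg calcium (running total 931.0 mg).
Take 1 serving of sweet potato: uses 39 mg sodium, +50.0 mg calcium (running total 981.0 mg).
Take 3 servings of avocado: uses 42 mg sodium, +51.0 mg calcium (running total 1032.0 mg).
Take 0.5814 servings of salmon: uses 25 mg sodium, +17.4 mg calcium (running total 1049.4 mg).
Greedy by best ratio exhausts the sodium allowance optimally: 1049.4 mg.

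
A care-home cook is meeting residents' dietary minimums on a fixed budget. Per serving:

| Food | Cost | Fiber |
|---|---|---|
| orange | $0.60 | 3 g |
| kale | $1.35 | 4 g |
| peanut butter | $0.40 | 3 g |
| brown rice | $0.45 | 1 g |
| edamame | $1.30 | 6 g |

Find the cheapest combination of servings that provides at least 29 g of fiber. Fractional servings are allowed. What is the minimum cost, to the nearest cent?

$3.87

Cost per g of fiber: peanut butter $0.1333, orange $0.2000, edamame $0.2167, kale $0.3375, brown rice $0.4500.
With no serving limits, use only peanut butter: 29 g / 3 g = 9.667 servings × $0.40 = $3.87.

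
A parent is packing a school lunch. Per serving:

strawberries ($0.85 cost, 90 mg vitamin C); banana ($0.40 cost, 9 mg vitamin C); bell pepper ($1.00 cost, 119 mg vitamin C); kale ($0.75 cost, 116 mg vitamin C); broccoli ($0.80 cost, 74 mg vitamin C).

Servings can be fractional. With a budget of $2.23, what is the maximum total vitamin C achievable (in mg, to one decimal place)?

344.9 mg

Vitamin C per dollar: kale 154.7, bell pepper 119, strawberries 105.9, broccoli 92.5, banana 22.5.
With no serving limits, spend the whole cost allowance on kale: $2.23 / $0.75 × 116 mg = 344.9 mg.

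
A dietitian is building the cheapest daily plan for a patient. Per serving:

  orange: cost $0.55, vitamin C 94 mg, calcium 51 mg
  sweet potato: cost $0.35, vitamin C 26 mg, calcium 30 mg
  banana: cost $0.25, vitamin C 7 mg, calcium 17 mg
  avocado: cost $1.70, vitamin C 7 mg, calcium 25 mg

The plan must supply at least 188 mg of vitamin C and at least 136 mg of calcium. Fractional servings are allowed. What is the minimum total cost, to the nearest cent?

$1.47

Compare the cost at each extreme point of the feasible region.
orange only: max(188/94, 136/51) = 2.667 servings → $1.47.
sweet potato only: max(188/26, 136/30) = 7.231 servings → $2.53.
banana only: max(188/7, 136/17) = 26.86 servings → $6.71.
avocado only: max(188/7, 136/25) = 26.86 servings → $45.66.
orange + sweet potato with both tight: 1.408 servings and 2.139 servings → $1.52.
orange + banana with both tight: 1.808 servings and 2.575 servings → $1.64.
orange + avocado with both tight: 1.881 servings and 1.604 servings → $3.76.
sweet potato + banana with both targets exact would need a negative amount; discard.
sweet potato + avocado with both targets exact would need a negative amount; discard.
banana + avocado: the both-tight solution has a negative serving — not a feasible corner.
Cheapest feasible corner: $1.47.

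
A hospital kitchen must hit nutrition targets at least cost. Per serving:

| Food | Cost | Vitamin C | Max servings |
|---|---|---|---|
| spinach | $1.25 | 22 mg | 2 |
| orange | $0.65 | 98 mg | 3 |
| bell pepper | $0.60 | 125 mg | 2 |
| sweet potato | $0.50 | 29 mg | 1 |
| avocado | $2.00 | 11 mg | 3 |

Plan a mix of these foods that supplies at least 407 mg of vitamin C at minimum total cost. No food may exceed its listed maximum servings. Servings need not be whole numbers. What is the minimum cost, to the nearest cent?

Cost per mg of vitamin C: bell pepper $0.0048, orange $0.0066, sweet potato $0.0172, spinach $0.0568, avocado $0.1818.
Take 2 servings of bell pepper: +250.0 mg vitamin C for $1.20 (total $1.20, still need 157.0 mg).
Take 1.602 servings of orange: +157.0 mg vitamin C for $1.04 (total $2.24, still need 0.0 mg).
Filling from the cheapest source first is optimal under one linear minimum: $2.24.

$2.24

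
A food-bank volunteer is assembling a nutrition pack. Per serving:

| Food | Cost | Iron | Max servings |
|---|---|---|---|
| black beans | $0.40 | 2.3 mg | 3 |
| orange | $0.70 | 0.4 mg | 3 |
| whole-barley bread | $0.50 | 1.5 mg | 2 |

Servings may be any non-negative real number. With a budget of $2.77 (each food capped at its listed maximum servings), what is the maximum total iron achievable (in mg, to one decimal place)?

10.2 mg

Iron per dollar: black beans 5.75, whole-barley bread 3, orange 0.5714.
Take 3 servings of black beans: spends $1.20, +6.9 mg iron (running total 6.9 mg).
Take 2 servings of whole-barley bread: spends $1.00, +3.0 mg iron (running total 9.9 mg).
Take 0.8143 servings of orange: spends $0.57, +0.3 mg iron (running total 10.2 mg).
Greedy by best ratio exhausts the cost allowance optimally: 10.2 mg.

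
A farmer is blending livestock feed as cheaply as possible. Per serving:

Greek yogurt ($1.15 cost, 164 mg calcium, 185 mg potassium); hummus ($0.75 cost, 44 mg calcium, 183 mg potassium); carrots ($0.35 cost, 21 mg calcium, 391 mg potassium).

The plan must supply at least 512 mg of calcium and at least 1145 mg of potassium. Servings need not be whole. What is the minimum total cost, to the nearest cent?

With two linear requirements the optimum uses one or two foods; enumerate the corners.
Greek yogurt only: max(512/164, 1145/185) = 6.189 servings → $7.12.
hummus only: max(512/44, 1145/183) = 11.64 servings → $8.73.
carrots only: max(512/21, 1145/391) = 24.38 servings → $8.53.
Greek yogurt + hummus with both tight: 1.98 servings and 4.255 servings → $5.47.
Greek yogurt + carrots with both tight: 2.924 servings and 1.545 servings → $3.90.
hummus + carrots with both targets exact would need a negative amount; discard.
Cheapest feasible corner: $3.90.

$3.90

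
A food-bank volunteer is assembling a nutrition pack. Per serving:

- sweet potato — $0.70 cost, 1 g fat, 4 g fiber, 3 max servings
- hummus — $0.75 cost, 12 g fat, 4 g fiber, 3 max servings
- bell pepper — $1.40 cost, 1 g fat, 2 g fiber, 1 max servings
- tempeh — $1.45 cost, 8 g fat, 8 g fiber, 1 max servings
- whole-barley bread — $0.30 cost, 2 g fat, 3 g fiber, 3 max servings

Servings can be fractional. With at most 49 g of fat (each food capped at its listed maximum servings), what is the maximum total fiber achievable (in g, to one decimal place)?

Fiber per g fat: sweet potato 4, bell pepper 2, whole-barley bread 1.5, tempeh 1, hummus 0.3333.
Take 3 servings of sweet potato: uses 3 g fat, +12.0 g fiber (running total 12.0 g).
Take 1 serving of bell pepper: uses 1 g fat, +2.0 g fiber (running total 14.0 g).
Take 3 servings of whole-barley bread: uses 6 g fat, +9.0 g fiber (running total 23.0 g).
Take 1 serving of tempeh: uses 8 g fat, +8.0 g fiber (running total 31.0 g).
Take 2.583 servings of hummus: uses 31 g fat, +10.3 g fiber (running total 41.3 g).
Greedy by best ratio exhausts the fat allowance optimally: 41.3 g.

41.3 g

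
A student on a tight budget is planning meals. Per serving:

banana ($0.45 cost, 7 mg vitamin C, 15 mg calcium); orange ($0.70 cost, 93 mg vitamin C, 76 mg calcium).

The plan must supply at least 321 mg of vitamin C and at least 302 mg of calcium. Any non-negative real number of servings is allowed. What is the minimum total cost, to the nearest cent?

$2.78

banana only: max(321/7, 302/15) = 45.86 servings → $20.64.
orange only: max(321/93, 302/76) = 3.974 servings → $2.78.
banana + orange with both tight: 4.276 servings and 3.13 servings → $4.11.
So the least-cost plan costs $2.78.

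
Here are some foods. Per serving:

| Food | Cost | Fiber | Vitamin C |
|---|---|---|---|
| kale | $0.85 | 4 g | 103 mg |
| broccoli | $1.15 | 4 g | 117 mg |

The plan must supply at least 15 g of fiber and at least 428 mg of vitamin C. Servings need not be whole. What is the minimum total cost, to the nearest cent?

$3.53

Check every corner: each single food scaled to meet both minima, and each pair solved so both constraints bind.
kale only: max(15/4, 428/103) = 4.155 servings → $3.53.
broccoli only: max(15/4, 428/117) = 3.75 servings → $4.31.
kale + broccoli with both tight: 0.7679 servings and 2.982 servings → $4.08.
Cheapest feasible corner: $3.53.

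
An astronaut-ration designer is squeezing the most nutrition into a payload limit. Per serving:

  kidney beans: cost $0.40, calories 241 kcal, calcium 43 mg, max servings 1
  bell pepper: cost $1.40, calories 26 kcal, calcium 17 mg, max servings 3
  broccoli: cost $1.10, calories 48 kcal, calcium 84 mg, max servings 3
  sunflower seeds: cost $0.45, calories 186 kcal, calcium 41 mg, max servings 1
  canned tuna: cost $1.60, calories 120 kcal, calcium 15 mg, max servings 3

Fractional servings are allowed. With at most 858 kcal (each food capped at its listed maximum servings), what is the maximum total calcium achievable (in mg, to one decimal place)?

413.1 mg

Calcium per kcal: broccoli 1.75, bell pepper 0.6538, sunflower seeds 0.2204, kidney beans 0.1784, canned tuna 0.125.
Take 3 servings of broccoli: uses 144 kcal, +252.0 mg calcium (running total 252.0 mg).
Take 3 servings of bell pepper: uses 78 kcal, +51.0 mg calcium (running total 303.0 mg).
Take 1 serving of sunflower seeds: uses 186 kcal, +41.0 mg calcium (running total 344.0 mg).
Take 1 serving of kidney beans: uses 241 kcal, +43.0 mg calcium (running total 387.0 mg).
Take 1.742 servings of canned tuna: uses 209 kcal, +26.1 mg calcium (running total 413.1 mg).
Greedy by best ratio exhausts the calories allowance optimally: 413.1 mg.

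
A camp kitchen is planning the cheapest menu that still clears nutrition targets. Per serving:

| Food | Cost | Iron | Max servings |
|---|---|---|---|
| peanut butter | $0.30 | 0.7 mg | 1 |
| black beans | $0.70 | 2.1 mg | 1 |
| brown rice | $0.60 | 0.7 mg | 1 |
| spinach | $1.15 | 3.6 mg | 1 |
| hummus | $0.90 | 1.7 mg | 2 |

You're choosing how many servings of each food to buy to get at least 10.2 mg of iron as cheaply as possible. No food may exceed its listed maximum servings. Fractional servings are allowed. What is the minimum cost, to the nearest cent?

$4.29

Cost per mg of iron: spinach $0.3194, black beans $0.3333, peanut butter $0.4286, hummus $0.5294, brown rice $0.8571.
Take 1 serving of spinach: +3.6 mg iron for $1.15 (total $1.15, still need 6.6 mg).
Take 1 serving of black beans: +2.1 mg iron for $0.70 (total $1.85, still need 4.5 mg).
Take 1 serving of peanut butter: +0.7 mg iron for $0.30 (total $2.15, still need 3.8 mg).
Take 2 servings of hummus: +3.4 mg iron for $1.80 (total $3.95, still need 0.4 mg).
Take 0.5714 servings of brown rice: +0.4 mg iron for $0.34 (total $4.29, still need 0.0 mg).
Filling from the cheapest source first is optimal under one linear minimum: $4.29.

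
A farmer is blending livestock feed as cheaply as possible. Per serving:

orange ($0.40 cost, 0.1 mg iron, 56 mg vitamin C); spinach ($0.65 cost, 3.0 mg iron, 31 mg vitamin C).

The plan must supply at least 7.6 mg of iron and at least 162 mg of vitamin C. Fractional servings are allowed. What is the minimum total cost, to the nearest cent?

$2.22

orange only: max(7.6/0.1, 162/56) = 76 servings → $30.40.
spinach only: max(7.6/3.0, 162/31) = 5.226 servings → $3.40.
orange + spinach with both tight: 1.518 servings and 2.483 servings → $2.22.
The minimum over all feasible corners is $2.22.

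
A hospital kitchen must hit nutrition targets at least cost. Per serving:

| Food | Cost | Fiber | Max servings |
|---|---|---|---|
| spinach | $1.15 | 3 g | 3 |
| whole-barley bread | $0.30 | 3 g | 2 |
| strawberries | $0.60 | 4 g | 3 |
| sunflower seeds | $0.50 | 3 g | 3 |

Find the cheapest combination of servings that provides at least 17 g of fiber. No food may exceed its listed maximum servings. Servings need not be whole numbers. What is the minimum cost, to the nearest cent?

$2.25

Cost per g of fiber: whole-barley bread $0.1000, strawberries $0.1500, sunflower seeds $0.1667, spinach $0.3833.
Take 2 servings of whole-barley bread: +6.0 g fiber for $0.60 (total $0.60, still need 11.0 g).
Take 2.75 servings of strawberries: +11.0 g fiber for $1.65 (total $2.25, still need 0.0 g).
Filling from the cheapest source first is optimal under one linear minimum: $2.25.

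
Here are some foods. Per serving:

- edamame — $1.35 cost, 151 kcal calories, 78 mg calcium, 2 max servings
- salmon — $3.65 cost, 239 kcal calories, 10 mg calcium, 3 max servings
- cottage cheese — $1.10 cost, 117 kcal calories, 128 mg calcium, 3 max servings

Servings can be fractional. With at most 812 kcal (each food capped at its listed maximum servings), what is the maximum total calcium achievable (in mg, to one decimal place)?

Calcium per kcal: cottage cheese 1.094, edamame 0.5166, salmon 0.04184.
Take 3 servings of cottage cheese: uses 351 kcal, +384.0 mg calcium (running total 384.0 mg).
Take 2 servings of edamame: uses 302 kcal, +156.0 mg calcium (running total 540.0 mg).
Take 0.6653 servings of salmon: uses 159 kcal, +6.7 mg calcium (running total 546.7 mg).
Greedy by best ratio exhausts the calories allowance optimally: 546.7 mg.

546.7 mg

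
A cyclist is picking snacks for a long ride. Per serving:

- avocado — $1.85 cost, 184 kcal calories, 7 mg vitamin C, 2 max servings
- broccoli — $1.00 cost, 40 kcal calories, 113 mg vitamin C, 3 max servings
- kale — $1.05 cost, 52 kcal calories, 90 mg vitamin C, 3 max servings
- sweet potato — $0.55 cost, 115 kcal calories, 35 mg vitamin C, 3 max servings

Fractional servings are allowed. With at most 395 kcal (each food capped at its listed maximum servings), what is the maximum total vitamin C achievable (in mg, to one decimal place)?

Vitamin C per kcal: broccoli 2.825, kale 1.731, sweet potato 0.3043, avocado 0.03804.
Take 3 servings of broccoli: uses 120 kcal, +339.0 mg vitamin C (running total 339.0 mg).
Take 3 servings of kale: uses 156 kcal, +270.0 mg vitamin C (running total 609.0 mg).
Take 1.035 servings of sweet potato: uses 119 kcal, +36.2 mg vitamin C (running total 645.2 mg).
Filling greedily by vitamin C-per-kcal is optimal for one linear limit, giving 645.2 mg.

645.2 mg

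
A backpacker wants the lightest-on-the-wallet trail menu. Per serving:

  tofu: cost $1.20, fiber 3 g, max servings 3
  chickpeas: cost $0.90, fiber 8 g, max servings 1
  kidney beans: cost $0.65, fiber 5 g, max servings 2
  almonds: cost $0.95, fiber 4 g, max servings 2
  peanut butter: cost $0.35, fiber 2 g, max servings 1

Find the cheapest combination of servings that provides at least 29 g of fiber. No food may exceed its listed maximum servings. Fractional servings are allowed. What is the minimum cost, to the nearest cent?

Cost per g of fiber: chickpeas $0.1125, kidney beans $0.1300, peanut butter $0.1750, almonds $0.2375, tofu $0.4000.
Take 1 serving of chickpeas: +8.0 g fiber for $0.90 (total $0.90, still need 21.0 g).
Take 2 servings of kidney beans: +10.0 g fiber for $1.30 (total $2.20, still need 11.0 g).
Take 1 serving of peanut butter: +2.0 g fiber for $0.35 (total $2.55, still need 9.0 g).
Take 2 servings of almonds: +8.0 g fiber for $1.90 (total $4.45, still need 1.0 g).
Take 0.3333 servings of tofu: +1.0 g fiber for $0.40 (total $4.85, still need 0.0 g).
Greedy by cheapest-per-g is optimal for a single linear constraint, so the minimum cost is $4.85.

$4.85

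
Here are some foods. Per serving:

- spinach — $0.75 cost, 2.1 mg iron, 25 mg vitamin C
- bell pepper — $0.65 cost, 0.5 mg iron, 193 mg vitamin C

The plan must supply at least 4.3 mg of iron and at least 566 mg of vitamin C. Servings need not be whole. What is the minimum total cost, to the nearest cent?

At the optimum either one food covers both requirements or two foods hit both targets exactly; no other combination can be cheaper.
spinach only: max(4.3/2.1, 566/25) = 22.64 servings → $16.98.
bell pepper only: max(4.3/0.5, 566/193) = 8.6 servings → $5.59.
spinach + bell pepper with both tight: 1.392 servings and 2.752 servings → $2.83.
So the least-cost plan costs $2.83.

$2.83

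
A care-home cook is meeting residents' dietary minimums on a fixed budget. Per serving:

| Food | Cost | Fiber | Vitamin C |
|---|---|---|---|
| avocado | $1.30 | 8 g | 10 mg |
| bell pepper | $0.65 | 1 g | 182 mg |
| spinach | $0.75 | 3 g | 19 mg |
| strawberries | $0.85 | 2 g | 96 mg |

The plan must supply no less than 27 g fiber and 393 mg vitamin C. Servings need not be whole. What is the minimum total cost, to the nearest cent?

This is a tiny linear program; its minimum lies at a vertex of the feasible set. List the vertices and price them.
avocado only: max(27/8, 393/10) = 39.3 servings → $51.09.
bell pepper only: max(27/1, 393/182) = 27 servings → $17.55.
spinach only: max(27/3, 393/19) = 20.68 servings → $15.51.
strawberries only: max(27/2, 393/96) = 13.5 servings → $11.47.
avocado + bell pepper with both tight: 3.127 servings and 1.988 servings → $5.36.
avocado + spinach: intersection lies outside the first quadrant.
avocado + strawberries with both tight: 2.414 servings and 3.842 servings → $6.40.
bell pepper + spinach with both tight: 1.264 servings and 8.579 servings → $7.26.
bell pepper + strawberries: the both-tight solution has a negative serving — not a feasible corner.
spinach + strawberries with both tight: 7.224 servings and 2.664 servings → $7.68.
The minimum over all feasible corners is $5.36.

$5.36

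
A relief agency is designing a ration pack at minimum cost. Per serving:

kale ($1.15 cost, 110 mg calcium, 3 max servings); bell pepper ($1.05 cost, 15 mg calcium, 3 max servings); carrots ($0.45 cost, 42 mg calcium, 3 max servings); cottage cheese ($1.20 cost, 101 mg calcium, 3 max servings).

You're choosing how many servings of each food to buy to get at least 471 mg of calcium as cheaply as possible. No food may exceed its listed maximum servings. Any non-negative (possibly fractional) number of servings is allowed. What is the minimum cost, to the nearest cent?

$4.98

Cost per mg of calcium: kale $0.0105, carrots $0.0107, cottage cheese $0.0119, bell pepper $0.0700.
Take 3 servings of kale: +330.0 mg calcium for $3.45 (total $3.45, still need 141.0 mg).
Take 3 servings of carrots: +126.0 mg calcium for $1.35 (total $4.80, still need 15.0 mg).
Take 0.1485 servings of cottage cheese: +15.0 mg calcium for $0.18 (total $4.98, still need 0.0 mg).
Greedy by cheapest-per-mg is optimal for a single linear constraint, so the minimum cost is $4.98.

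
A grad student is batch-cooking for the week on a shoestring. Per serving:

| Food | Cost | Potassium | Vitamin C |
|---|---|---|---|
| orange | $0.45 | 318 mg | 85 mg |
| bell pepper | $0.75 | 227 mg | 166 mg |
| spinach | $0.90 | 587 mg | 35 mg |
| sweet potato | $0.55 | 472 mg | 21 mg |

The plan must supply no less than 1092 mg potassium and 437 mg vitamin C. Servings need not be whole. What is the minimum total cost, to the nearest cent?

$2.14

Two binding constraints pin down two serving amounts, so the optimal mix uses at most two foods. The candidates are each food alone (scaled to the tighter of potassium/vitamin C) and each pair with both constraints tight.
orange only: max(1092/318, 437/85) = 5.141 servings → $2.31.
bell pepper only: max(1092/227, 437/166) = 4.811 servings → $3.61.
spinach only: max(1092/587, 437/35) = 12.49 servings → $11.24.
sweet potato only: max(1092/472, 437/21) = 20.81 servings → $11.45.
orange + bell pepper with both tight: 2.45 servings and 1.378 servings → $2.14.
orange + spinach: intersection lies outside the first quadrant.
orange + sweet potato with both targets exact would need a negative amount; discard.
bell pepper + spinach with both tight: 2.439 servings and 0.917 servings → $2.65.
bell pepper + sweet potato with both tight: 2.491 servings and 1.115 servings → $2.48.
spinach + sweet potato: the both-tight solution has a negative serving — not a feasible corner.
The minimum over all feasible corners is $2.14.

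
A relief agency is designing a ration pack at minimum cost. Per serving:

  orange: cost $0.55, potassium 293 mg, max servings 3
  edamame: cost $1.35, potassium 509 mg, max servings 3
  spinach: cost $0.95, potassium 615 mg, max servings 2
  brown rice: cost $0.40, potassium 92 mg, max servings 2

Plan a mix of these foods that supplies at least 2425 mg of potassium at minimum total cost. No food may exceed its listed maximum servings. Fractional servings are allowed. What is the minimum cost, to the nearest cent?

Cost per mg of potassium: spinach $0.0015, orange $0.0019, edamame $0.0027, brown rice $0.0043.
Take 2 servings of spinach: +1230.0 mg potassium for $1.90 (total $1.90, still need 1195.0 mg).
Take 3 servings of orange: +879.0 mg potassium for $1.65 (total $3.55, still need 316.0 mg).
Take 0.6208 servings of edamame: +316.0 mg potassium for $0.84 (total $4.39, still need 0.0 mg).
Filling from the cheapest source first is optimal under one linear minimum: $4.39.

$4.39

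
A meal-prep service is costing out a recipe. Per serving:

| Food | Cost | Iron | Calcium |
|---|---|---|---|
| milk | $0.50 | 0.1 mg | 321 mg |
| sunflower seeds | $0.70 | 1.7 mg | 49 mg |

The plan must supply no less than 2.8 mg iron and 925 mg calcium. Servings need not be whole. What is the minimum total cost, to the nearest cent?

$2.37

With two linear requirements the optimum uses one or two foods; enumerate the corners.
milk only: max(2.8/0.1, 925/321) = 28 servings → $14.00.
sunflower seeds only: max(2.8/1.7, 925/49) = 18.88 servings → $13.21.
milk + sunflower seeds with both tight: 2.654 servings and 1.491 servings → $2.37.
The minimum over all feasible corners is $2.37.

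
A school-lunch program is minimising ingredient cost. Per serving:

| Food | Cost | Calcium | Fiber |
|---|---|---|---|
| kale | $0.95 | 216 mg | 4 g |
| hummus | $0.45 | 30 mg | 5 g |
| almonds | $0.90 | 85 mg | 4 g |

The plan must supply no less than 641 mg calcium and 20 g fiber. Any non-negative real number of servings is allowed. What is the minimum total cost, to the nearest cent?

For a min-cost LP with two ≥-constraints, a basic feasible solution has at most two positive variables.
kale only: max(641/216, 20/4) = 5 servings → $4.75.
hummus only: max(641/30, 20/5) = 21.37 servings → $9.62.
almonds only: max(641/85, 20/4) = 7.541 servings → $6.79.
kale + hummus with both tight: 2.714 servings and 1.829 servings → $3.40.
kale + almonds with both tight: 1.649 servings and 3.351 servings → $4.58.
hummus + almonds with both targets exact would need a negative amount; discard.
The minimum over all feasible corners is $3.40.

$3.40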